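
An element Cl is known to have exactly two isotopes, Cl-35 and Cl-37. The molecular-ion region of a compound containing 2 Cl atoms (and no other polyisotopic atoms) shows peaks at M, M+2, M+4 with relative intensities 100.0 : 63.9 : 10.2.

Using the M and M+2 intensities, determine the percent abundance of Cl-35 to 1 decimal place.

Write p for the Cl-35 fraction. I(M+2)/I(M) = [C(2,1)·p^1·(1−p)] / p^2 = 2·(1−p)/p = 63.9/100.0 = 0.6390
(1−p)/p = 0.6390/2 = 0.3195  ⇒  p = 1/(1 + 0.3195) = 0.7579
Cl-35: 75.8%, Cl-37: 24.2%.

75.8%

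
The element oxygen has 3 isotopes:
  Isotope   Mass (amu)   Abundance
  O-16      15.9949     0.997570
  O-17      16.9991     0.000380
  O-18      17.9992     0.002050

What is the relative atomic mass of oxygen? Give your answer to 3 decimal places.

15.999 amu

Weight each isotope mass by its fractional abundance: 0.997570 × 15.9949 + 0.000380 × 16.9991 + 0.002050 × 17.9992
= 15.95603 + 0.00646 + 0.03690 = 15.99939 amu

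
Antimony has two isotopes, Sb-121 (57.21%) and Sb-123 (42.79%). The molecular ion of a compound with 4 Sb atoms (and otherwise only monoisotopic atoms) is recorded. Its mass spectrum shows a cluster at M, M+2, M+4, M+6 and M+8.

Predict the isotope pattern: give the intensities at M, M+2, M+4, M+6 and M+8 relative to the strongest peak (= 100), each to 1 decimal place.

29.8 : 89.1 : 100.0 : 49.9 : 9.3

The 4 Sb atoms are independent, so intensities follow the terms of (0.5721 + 0.4279)^4.
P(M) = 0.5721^4 = 0.107124
P(M+2) = 4 × 0.5721^3 × 0.4279^1 = 0.320493
P(M+4) = 6 × 0.5721^2 × 0.4279^2 = 0.359567
P(M+6) = 4 × 0.5721^1 × 0.4279^3 = 0.179291
P(M+8) = 0.4279^4 = 0.033525
The M+4 peak is largest (0.359567); scaling to 100 gives 29.8 : 89.1 : 100.0 : 49.9 : 9.3.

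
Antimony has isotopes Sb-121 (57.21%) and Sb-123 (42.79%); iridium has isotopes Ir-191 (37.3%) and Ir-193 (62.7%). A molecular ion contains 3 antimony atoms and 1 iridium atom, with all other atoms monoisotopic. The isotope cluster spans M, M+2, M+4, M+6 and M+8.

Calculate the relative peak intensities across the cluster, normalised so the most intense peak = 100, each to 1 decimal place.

18.3 : 72.0 : 100.0 : 59.4 : 12.9

Antimony pattern (n=3): 0.18724742 : 0.42015297 : 0.3142518 : 0.07834781
Iridium pattern (n=1): 0.3730 : 0.6270
Convolve the two distributions (both contribute in 2-u steps):
  M: 0.18724742×0.3730 = 0.069843
  M+2: 0.18724742×0.6270 + 0.42015297×0.3730 = 0.274121
  M+4: 0.42015297×0.6270 + 0.3142518×0.3730 = 0.380652
  M+6: 0.3142518×0.6270 + 0.07834781×0.3730 = 0.226260
  M+8: 0.07834781×0.6270 = 0.049124
Scale to base peak (0.380652) = 100: 18.3 : 72.0 : 100.0 : 59.4 : 12.9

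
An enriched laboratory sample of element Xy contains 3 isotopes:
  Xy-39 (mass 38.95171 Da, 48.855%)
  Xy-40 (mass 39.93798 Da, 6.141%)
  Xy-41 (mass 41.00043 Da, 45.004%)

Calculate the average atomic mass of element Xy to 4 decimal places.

The abundance-weighted mean is 0.48855 × 38.95171 + 0.06141 × 39.93798 + 0.45004 × 41.00043
= 19.029858 + 2.452591 + 18.451834 = 39.934283 Da

39.9343 Da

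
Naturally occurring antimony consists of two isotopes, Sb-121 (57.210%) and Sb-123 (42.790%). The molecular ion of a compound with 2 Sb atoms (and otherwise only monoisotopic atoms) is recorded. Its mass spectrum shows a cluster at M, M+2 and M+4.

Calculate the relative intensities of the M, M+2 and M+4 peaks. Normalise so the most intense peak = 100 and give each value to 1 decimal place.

66.8 : 100.0 : 37.4

Each Sb atom is independently Sb-121 (p = 0.57210) or Sb-123 (q = 0.42790); the cluster is the binomial expansion (p + q)^2.
P(M) = 0.57210^2 = 0.327298
P(M+2) = 2 × 0.57210^1 × 0.42790^1 = 0.489603
P(M+4) = 0.42790^2 = 0.183098
The M+2 peak is largest (0.489603); scaling to 100 gives 66.8 : 100.0 : 37.4.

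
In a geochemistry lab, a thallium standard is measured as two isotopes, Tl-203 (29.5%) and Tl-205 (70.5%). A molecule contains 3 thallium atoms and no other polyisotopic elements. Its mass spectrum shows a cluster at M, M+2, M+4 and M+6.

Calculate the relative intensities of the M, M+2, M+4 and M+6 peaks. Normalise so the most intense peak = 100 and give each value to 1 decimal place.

5.8 : 41.8 : 100.0 : 79.7

The 3 Tl atoms are independent, so intensities follow the terms of (0.295 + 0.705)^3.
P(M) = 0.295^3 = 0.025672
P(M+2) = 3 × 0.295^2 × 0.705^1 = 0.184058
P(M+4) = 3 × 0.295^1 × 0.705^2 = 0.439867
P(M+6) = 0.705^3 = 0.350403
The M+4 peak is largest (0.439867); scaling to 100 gives 5.8 : 41.8 : 100.0 : 79.7.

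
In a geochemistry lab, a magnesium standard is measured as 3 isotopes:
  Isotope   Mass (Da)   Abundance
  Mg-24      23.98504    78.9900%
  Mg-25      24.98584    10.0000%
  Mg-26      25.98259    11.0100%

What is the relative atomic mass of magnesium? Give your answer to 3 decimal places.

24.305 Da

The abundance-weighted mean is 0.789900 × 23.98504 + 0.100000 × 24.98584 + 0.110100 × 25.98259
= 18.945783 + 2.498584 + 2.860683 = 24.305050 Da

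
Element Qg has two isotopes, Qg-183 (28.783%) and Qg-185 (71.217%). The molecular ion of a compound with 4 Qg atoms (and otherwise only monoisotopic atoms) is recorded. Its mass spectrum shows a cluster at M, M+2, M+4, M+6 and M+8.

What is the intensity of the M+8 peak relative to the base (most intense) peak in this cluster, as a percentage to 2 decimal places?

61.86%

Term probabilities: M 0.0069, M+2 0.0679, M+4 0.2521, M+6 0.4159, M+8 0.2572. Base peak = M+6.
P(M+6) = C(4,3) × 0.28783^1 × 0.71217^3 = 4 × 0.28783 × 0.36120273 = 0.415860 (base)
P(M+8) = C(4,4) × 0.28783^0 × 0.71217^4 = 1 × 1.0000 × 0.25723775 = 0.257238
Relative intensity = 0.257238 / 0.415860 × 100 = 61.86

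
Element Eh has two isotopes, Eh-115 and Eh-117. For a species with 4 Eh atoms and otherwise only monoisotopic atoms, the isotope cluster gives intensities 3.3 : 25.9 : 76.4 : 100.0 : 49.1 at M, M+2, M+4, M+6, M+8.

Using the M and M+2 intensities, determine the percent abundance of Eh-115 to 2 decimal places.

33.76%

If p is the fraction of Eh that is Eh-115, then I(M+2)/I(M) = [C(4,1)·p^3·(1−p)] / p^4 = 4·(1−p)/p = 25.9/3.3 = 7.8485
(1−p)/p = 7.8485/4 = 1.9621  ⇒  p = 1/(1 + 1.9621) = 0.3376
Eh-115: 33.76%, Eh-117: 66.24%.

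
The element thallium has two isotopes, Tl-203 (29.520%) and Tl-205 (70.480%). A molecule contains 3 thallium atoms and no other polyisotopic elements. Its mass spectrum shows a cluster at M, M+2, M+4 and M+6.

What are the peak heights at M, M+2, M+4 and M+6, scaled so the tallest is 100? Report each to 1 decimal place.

5.8 : 41.9 : 100.0 : 79.6

The 3 Tl atoms are independent, so intensities follow the terms of (0.29520 + 0.70480)^3.
P(M) = 0.29520^3 = 0.025725
P(M+2) = 3 × 0.29520^2 × 0.70480^1 = 0.184255
P(M+4) = 3 × 0.29520^1 × 0.70480^2 = 0.439916
P(M+6) = 0.70480^3 = 0.350104
The M+4 peak is largest (0.439916); scaling to 100 gives 5.8 : 41.9 : 100.0 : 79.6.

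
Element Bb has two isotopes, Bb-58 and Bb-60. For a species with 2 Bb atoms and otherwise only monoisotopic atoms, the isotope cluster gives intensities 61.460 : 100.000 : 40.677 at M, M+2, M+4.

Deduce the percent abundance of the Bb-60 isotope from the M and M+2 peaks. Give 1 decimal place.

44.9%

If p is the fraction of Bb that is Bb-58, then I(M+2)/I(M) = [C(2,1)·p^1·(1−p)] / p^2 = 2·(1−p)/p = 100.000/61.460 = 1.6271
(1−p)/p = 1.6271/2 = 0.8135  ⇒  p = 1/(1 + 0.8135) = 0.5514
Bb-58: 55.1%, Bb-60: 44.9%.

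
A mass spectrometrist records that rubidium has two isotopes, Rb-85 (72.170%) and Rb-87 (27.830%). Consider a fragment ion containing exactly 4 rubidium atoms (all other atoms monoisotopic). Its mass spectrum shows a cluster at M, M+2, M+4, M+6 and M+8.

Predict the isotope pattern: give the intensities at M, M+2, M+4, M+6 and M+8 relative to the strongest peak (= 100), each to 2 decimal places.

The 4 Rb atoms are independent, so intensities follow the terms of (0.72170 + 0.27830)^4.
P(M) = 0.72170^4 = 0.271286
P(M+2) = 4 × 0.72170^3 × 0.27830^1 = 0.418450
P(M+4) = 6 × 0.72170^2 × 0.27830^2 = 0.242042
P(M+6) = 4 × 0.72170^1 × 0.27830^3 = 0.062224
P(M+8) = 0.27830^4 = 0.005999
The M+2 peak is largest (0.418450); scaling to 100 gives 64.83 : 100.00 : 57.84 : 14.87 : 1.43.

64.83 : 100.00 : 57.84 : 14.87 : 1.43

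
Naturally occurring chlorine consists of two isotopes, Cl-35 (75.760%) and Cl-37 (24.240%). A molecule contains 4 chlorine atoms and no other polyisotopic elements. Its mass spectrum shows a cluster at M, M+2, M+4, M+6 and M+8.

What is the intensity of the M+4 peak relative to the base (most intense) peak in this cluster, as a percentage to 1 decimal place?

(0.75760 + 0.24240)^4 gives M 0.3294, M+2 0.4216, M+4 0.2023, M+6 0.0432, M+8 0.0035; the largest is M+2.
P(M+2) = C(4,1) × 0.75760^3 × 0.24240^1 = 4 × 0.4348304 × 0.2424 = 0.421612 (base)
P(M+4) = C(4,2) × 0.75760^2 × 0.24240^2 = 6 × 0.57395776 × 0.05875776 = 0.202347
Relative intensity = 0.202347 / 0.421612 × 100 = 48.0

48.0%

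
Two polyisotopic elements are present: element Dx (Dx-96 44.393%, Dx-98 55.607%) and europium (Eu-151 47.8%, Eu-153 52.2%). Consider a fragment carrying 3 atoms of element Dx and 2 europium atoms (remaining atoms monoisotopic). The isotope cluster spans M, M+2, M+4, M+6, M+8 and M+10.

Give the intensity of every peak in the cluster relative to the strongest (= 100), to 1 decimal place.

Element Dx pattern (n=3): 0.08748699 : 0.32876056 : 0.41180791 : 0.17194454
Europium pattern (n=2): 0.228484 : 0.499032 : 0.272484
Convolve the two distributions (both contribute in 2-u steps):
  M: 0.08748699×0.228484 = 0.019989
  M+2: 0.08748699×0.499032 + 0.32876056×0.228484 = 0.118775
  M+4: 0.08748699×0.272484 + 0.32876056×0.499032 + 0.41180791×0.228484 = 0.281992
  M+6: 0.32876056×0.272484 + 0.41180791×0.499032 + 0.17194454×0.228484 = 0.334374
  M+8: 0.41180791×0.272484 + 0.17194454×0.499032 = 0.198017
  M+10: 0.17194454×0.272484 = 0.046852
Scale to base peak (0.334374) = 100: 6.0 : 35.5 : 84.3 : 100.0 : 59.2 : 14.0

6.0 : 35.5 : 84.3 : 100.0 : 59.2 : 14.0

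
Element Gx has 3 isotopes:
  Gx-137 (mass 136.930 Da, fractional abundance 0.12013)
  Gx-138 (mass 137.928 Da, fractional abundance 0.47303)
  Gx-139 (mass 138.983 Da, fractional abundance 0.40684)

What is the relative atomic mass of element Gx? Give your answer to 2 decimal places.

Average mass = Σ (abundance × isotope mass) = 0.12013 × 136.930 + 0.47303 × 137.928 + 0.40684 × 138.983
= 16.4494 + 65.2441 + 56.5438 = 138.2373 Da

138.24 Da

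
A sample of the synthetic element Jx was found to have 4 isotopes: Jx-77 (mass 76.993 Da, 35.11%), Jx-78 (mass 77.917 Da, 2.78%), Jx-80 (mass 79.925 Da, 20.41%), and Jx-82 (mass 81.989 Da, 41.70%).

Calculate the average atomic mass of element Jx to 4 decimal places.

79.7004 Da

Weight each isotope mass by its fractional abundance: 0.3511 × 76.993 + 0.0278 × 77.917 + 0.2041 × 79.925 + 0.4170 × 81.989
= 27.03224 + 2.16609 + 16.31269 + 34.18941 = 79.70043 Da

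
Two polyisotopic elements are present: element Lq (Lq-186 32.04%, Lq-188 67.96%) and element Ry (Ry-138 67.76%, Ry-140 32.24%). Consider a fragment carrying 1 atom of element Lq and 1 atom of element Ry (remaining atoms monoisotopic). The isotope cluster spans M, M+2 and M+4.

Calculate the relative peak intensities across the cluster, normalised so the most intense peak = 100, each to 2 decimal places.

Element Lq pattern (n=1): 0.3204 : 0.6796
Element Ry pattern (n=1): 0.6776 : 0.3224
Convolve the two distributions (both contribute in 2-u steps):
  M: 0.3204×0.6776 = 0.217103
  M+2: 0.3204×0.3224 + 0.6796×0.6776 = 0.563794
  M+4: 0.6796×0.3224 = 0.219103
Scale to base peak (0.563794) = 100: 38.51 : 100.00 : 38.86

38.51 : 100.00 : 38.86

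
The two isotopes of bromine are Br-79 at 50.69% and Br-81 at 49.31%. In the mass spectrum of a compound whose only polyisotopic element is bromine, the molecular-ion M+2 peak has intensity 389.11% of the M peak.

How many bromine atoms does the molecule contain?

4

The M+2/M ratio from n Br atoms is n · q/p = n · 0.4931/0.5069.
n = 3.8911 × 0.5069/0.4931 = 4.00 ≈ 4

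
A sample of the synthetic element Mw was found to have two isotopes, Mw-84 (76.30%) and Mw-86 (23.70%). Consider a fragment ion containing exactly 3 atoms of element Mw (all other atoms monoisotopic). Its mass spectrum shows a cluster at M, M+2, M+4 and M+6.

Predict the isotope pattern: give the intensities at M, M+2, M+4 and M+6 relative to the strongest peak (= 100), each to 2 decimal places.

100.00 : 93.18 : 28.94 : 3.00

Expanding (0.7630 + 0.2370)^3:
P(M) = 0.7630^3 = 0.444195
P(M+2) = 3 × 0.7630^2 × 0.2370^1 = 0.413922
P(M+4) = 3 × 0.7630^1 × 0.2370^2 = 0.128571
P(M+6) = 0.2370^3 = 0.013312
The M peak is largest (0.444195); scaling to 100 gives 100.00 : 93.18 : 28.94 : 3.00.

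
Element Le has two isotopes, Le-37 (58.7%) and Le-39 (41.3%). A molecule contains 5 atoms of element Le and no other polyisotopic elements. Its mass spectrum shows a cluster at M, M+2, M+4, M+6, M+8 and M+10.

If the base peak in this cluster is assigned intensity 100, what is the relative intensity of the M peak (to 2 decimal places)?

20.20

Term probabilities: M 0.0697, M+2 0.2452, M+4 0.3450, M+6 0.2427, M+8 0.0854, M+10 0.0120. Base peak = M+4.
P(M+4) = C(5,2) × 0.587^3 × 0.413^2 = 10 × 0.202262 × 0.170569 = 0.344996 (base)
P(M) = C(5,0) × 0.587^5 × 0.413^0 = 1 × 0.06969322 × 1.0000 = 0.069693
Relative intensity = 0.069693 / 0.344996 × 100 = 20.20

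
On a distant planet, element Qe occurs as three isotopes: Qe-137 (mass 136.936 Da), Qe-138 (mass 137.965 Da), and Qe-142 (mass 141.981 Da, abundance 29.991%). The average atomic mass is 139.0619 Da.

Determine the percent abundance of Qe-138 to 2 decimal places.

59.56%

The remaining 70.009% is split between Qe-137 (fraction x) and Qe-138 (fraction 0.70009 − x).
Substituting: 136.936x + 137.965(0.70009 − x) = 96.48037829
(136.936 − 137.965)x = -0.10753856  ⇒  x = 0.10451, y = 0.59558
Qe-137: 10.45%, Qe-138: 59.56%.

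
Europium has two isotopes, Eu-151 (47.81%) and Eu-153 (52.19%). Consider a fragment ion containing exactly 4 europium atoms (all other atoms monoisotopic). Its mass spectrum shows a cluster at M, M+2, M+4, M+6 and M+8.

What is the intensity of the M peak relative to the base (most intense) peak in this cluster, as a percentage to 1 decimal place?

14.0%

Binomial terms of (0.4781 + 0.5219)^4: M 0.0522, M+2 0.2281, M+4 0.3736, M+6 0.2719, M+8 0.0742 → M+4 is the base peak.
P(M+4) = C(4,2) × 0.4781^2 × 0.5219^2 = 6 × 0.22857961 × 0.27237961 = 0.373563 (base)
P(M) = C(4,0) × 0.4781^4 × 0.5219^0 = 1 × 0.05224864 × 1.0000 = 0.052249
Relative intensity = 0.052249 / 0.373563 × 100 = 14.0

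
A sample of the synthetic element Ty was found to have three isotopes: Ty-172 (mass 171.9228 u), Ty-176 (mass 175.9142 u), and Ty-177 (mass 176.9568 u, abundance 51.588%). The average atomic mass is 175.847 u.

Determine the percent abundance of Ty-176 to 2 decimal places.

The remaining 48.412% is split between Ty-172 (fraction x) and Ty-176 (fraction 0.48412 − x).
Substituting: 171.9228x + 175.9142(0.48412 − x) = 84.558526016
(171.9228 − 175.9142)x = -0.605056488  ⇒  x = 0.15159, y = 0.33253
Ty-172: 15.16%, Ty-176: 33.25%.

33.25%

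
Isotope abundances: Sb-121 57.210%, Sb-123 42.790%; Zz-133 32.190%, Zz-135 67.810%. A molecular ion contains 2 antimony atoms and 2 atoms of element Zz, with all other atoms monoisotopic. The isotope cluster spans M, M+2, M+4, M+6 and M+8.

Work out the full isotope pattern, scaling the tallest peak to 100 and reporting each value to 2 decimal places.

Antimony pattern (n=2): 0.32729841 : 0.48960318 : 0.18309841
Element Zz pattern (n=2): 0.10361961 : 0.43656078 : 0.45981961
Convolve the two distributions (both contribute in 2-u steps):
  M: 0.32729841×0.10361961 = 0.033915
  M+2: 0.32729841×0.43656078 + 0.48960318×0.10361961 = 0.193618
  M+4: 0.32729841×0.45981961 + 0.48960318×0.43656078 + 0.18309841×0.10361961 = 0.383212
  M+6: 0.48960318×0.45981961 + 0.18309841×0.43656078 = 0.305063
  M+8: 0.18309841×0.45981961 = 0.084192
Scale to base peak (0.383212) = 100: 8.85 : 50.53 : 100.00 : 79.61 : 21.97

8.85 : 50.53 : 100.00 : 79.61 : 21.97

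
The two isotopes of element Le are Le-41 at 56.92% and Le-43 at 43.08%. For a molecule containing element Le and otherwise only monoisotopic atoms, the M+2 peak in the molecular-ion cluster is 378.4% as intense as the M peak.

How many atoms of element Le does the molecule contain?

5

For n independent Le atoms, I(M+2)/I(M) = n · (abundance Le-43) / (abundance Le-41) = n · 0.4308/0.5692.
n = 3.784 × 0.5692/0.4308 = 5.00 ≈ 5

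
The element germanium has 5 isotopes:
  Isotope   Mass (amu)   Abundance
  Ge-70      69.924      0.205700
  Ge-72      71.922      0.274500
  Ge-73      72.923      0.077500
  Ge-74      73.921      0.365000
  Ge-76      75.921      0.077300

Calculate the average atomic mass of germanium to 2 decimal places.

72.63 amu

Average mass = Σ (abundance × isotope mass) = 0.205700 × 69.924 + 0.274500 × 71.922 + 0.077500 × 72.923 + 0.365000 × 73.921 + 0.077300 × 75.921
= 14.3834 + 19.7426 + 5.6515 + 26.9812 + 5.8687 = 72.6274 amu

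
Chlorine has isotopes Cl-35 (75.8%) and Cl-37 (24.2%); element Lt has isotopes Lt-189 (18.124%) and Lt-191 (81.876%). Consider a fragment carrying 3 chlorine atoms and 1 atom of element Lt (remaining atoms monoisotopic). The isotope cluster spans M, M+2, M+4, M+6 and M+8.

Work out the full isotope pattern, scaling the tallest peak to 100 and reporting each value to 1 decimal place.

18.3 : 100.0 : 84.6 : 25.8 : 2.7

Chlorine pattern (n=3): 0.43551951 : 0.41713346 : 0.13317454 : 0.01417249
Element Lt pattern (n=1): 0.18124 : 0.81876
Convolve the two distributions (both contribute in 2-u steps):
  M: 0.43551951×0.18124 = 0.078934
  M+2: 0.43551951×0.81876 + 0.41713346×0.18124 = 0.432187
  M+4: 0.41713346×0.81876 + 0.13317454×0.18124 = 0.365669
  M+6: 0.13317454×0.81876 + 0.01417249×0.18124 = 0.111607
  M+8: 0.01417249×0.81876 = 0.011604
Scale to base peak (0.432187) = 100: 18.3 : 100.0 : 84.6 : 25.8 : 2.7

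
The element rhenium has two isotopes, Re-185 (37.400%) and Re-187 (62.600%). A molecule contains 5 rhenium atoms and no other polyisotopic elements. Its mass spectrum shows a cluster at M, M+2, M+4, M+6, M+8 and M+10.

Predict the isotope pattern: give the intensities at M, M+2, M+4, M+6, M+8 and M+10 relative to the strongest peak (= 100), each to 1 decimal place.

2.1 : 17.8 : 59.7 : 100.0 : 83.7 : 28.0

Expanding (0.37400 + 0.62600)^5:
P(M) = 0.37400^5 = 0.007317
P(M+2) = 5 × 0.37400^4 × 0.62600^1 = 0.061239
P(M+4) = 10 × 0.37400^3 × 0.62600^2 = 0.205005
P(M+6) = 10 × 0.37400^2 × 0.62600^3 = 0.343136
P(M+8) = 5 × 0.37400^1 × 0.62600^4 = 0.287170
P(M+10) = 0.62600^5 = 0.096133
The M+6 peak is largest (0.343136); scaling to 100 gives 2.1 : 17.8 : 59.7 : 100.0 : 83.7 : 28.0.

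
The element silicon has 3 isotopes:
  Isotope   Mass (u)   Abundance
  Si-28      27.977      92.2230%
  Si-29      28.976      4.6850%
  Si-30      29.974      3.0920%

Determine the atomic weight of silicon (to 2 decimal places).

28.09 u

The abundance-weighted mean is 0.922230 × 27.977 + 0.046850 × 28.976 + 0.030920 × 29.974
= 25.8012 + 1.3575 + 0.9268 = 28.0855 u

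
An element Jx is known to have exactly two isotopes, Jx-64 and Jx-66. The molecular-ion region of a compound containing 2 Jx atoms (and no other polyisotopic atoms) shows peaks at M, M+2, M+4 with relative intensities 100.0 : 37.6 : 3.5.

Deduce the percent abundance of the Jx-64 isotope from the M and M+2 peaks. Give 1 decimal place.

84.2%

Let p = fractional abundance of Jx-64. I(M+2)/I(M) = [C(2,1)·p^1·(1−p)] / p^2 = 2·(1−p)/p = 37.6/100.0 = 0.3760
(1−p)/p = 0.3760/2 = 0.1880  ⇒  p = 1/(1 + 0.1880) = 0.8418
Jx-64: 84.2%, Jx-66: 15.8%.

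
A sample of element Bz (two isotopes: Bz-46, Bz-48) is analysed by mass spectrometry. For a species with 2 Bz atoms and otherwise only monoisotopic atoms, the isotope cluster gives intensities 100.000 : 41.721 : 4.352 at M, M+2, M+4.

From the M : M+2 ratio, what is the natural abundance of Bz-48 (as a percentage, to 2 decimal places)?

Let p = fractional abundance of Bz-46. I(M+2)/I(M) = [C(2,1)·p^1·(1−p)] / p^2 = 2·(1−p)/p = 41.721/100.000 = 0.4172
(1−p)/p = 0.4172/2 = 0.2086  ⇒  p = 1/(1 + 0.2086) = 0.8274
Bz-46: 82.74%, Bz-48: 17.26%.

17.26%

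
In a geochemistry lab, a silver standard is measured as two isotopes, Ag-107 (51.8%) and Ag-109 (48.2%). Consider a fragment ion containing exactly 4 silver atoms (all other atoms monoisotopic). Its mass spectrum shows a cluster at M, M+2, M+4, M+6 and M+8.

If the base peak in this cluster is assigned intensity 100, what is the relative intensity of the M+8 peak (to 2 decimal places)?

Term probabilities: M 0.0720, M+2 0.2680, M+4 0.3740, M+6 0.2320, M+8 0.0540. Base peak = M+4.
P(M+4) = C(4,2) × 0.518^2 × 0.482^2 = 6 × 0.268324 × 0.232324 = 0.374029 (base)
P(M+8) = C(4,4) × 0.518^0 × 0.482^4 = 1 × 1.0000 × 0.05397444 = 0.053974
Relative intensity = 0.053974 / 0.374029 × 100 = 14.43

14.43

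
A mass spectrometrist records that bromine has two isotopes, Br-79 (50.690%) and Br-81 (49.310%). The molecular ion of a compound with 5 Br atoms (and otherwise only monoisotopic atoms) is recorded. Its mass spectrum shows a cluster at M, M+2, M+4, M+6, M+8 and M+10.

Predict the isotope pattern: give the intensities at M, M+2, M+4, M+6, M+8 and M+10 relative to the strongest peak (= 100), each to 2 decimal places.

The 5 Br atoms are independent, so intensities follow the terms of (0.50690 + 0.49310)^5.
P(M) = 0.50690^5 = 0.033467
P(M+2) = 5 × 0.50690^4 × 0.49310^1 = 0.162777
P(M+4) = 10 × 0.50690^3 × 0.49310^2 = 0.316692
P(M+6) = 10 × 0.50690^2 × 0.49310^3 = 0.308070
P(M+8) = 5 × 0.50690^1 × 0.49310^4 = 0.149842
P(M+10) = 0.49310^5 = 0.029152
The M+4 peak is largest (0.316692); scaling to 100 gives 10.57 : 51.40 : 100.00 : 97.28 : 47.31 : 9.21.

10.57 : 51.40 : 100.00 : 97.28 : 47.31 : 9.21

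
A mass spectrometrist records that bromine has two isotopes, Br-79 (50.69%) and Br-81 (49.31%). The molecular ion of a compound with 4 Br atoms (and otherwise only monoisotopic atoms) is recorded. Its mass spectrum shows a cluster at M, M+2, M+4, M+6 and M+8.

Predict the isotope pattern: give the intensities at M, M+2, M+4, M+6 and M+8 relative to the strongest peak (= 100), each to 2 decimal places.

17.61 : 68.53 : 100.00 : 64.85 : 15.77

Each Br atom is independently Br-79 (p = 0.5069) or Br-81 (q = 0.4931); the cluster is the binomial expansion (p + q)^4.
P(M) = 0.5069^4 = 0.066022
P(M+2) = 4 × 0.5069^3 × 0.4931^1 = 0.256899
P(M+4) = 6 × 0.5069^2 × 0.4931^2 = 0.374857
P(M+6) = 4 × 0.5069^1 × 0.4931^3 = 0.243101
P(M+8) = 0.4931^4 = 0.059121
The M+4 peak is largest (0.374857); scaling to 100 gives 17.61 : 68.53 : 100.00 : 64.85 : 15.77.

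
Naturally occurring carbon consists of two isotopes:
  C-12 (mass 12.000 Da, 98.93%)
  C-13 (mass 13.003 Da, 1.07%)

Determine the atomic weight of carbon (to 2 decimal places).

Average mass = Σ (abundance × isotope mass) = 0.9893 × 12.000 + 0.0107 × 13.003
= 11.8716 + 0.1391 = 12.0107 Da

12.01 Da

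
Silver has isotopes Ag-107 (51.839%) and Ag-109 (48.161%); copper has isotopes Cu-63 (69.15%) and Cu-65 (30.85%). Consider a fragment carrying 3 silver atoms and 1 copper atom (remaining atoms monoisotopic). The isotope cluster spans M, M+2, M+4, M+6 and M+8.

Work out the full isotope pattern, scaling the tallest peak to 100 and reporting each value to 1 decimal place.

Silver pattern (n=3): 0.13930601 : 0.38826655 : 0.36071887 : 0.11170857
Copper pattern (n=1): 0.6915 : 0.3085
Convolve the two distributions (both contribute in 2-u steps):
  M: 0.13930601×0.6915 = 0.096330
  M+2: 0.13930601×0.3085 + 0.38826655×0.6915 = 0.311462
  M+4: 0.38826655×0.3085 + 0.36071887×0.6915 = 0.369217
  M+6: 0.36071887×0.3085 + 0.11170857×0.6915 = 0.188528
  M+8: 0.11170857×0.3085 = 0.034462
Scale to base peak (0.369217) = 100: 26.1 : 84.4 : 100.0 : 51.1 : 9.3

26.1 : 84.4 : 100.0 : 51.1 : 9.3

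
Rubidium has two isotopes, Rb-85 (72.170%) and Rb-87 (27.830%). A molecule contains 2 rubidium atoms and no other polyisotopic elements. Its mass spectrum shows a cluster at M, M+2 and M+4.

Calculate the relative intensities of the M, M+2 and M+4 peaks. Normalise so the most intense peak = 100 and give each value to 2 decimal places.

Each Rb atom is independently Rb-85 (p = 0.72170) or Rb-87 (q = 0.27830); the cluster is the binomial expansion (p + q)^2.
P(M) = 0.72170^2 = 0.520851
P(M+2) = 2 × 0.72170^1 × 0.27830^1 = 0.401698
P(M+4) = 0.27830^2 = 0.077451
The M peak is largest (0.520851); scaling to 100 gives 100.00 : 77.12 : 14.87.

100.00 : 77.12 : 14.87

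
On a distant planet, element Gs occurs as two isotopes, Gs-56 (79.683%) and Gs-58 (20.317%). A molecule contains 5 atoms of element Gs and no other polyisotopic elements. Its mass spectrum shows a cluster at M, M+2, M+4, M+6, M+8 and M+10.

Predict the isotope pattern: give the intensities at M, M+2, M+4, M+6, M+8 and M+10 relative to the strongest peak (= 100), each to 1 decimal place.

78.4 : 100.0 : 51.0 : 13.0 : 1.7 : 0.1

Each Gs atom is independently Gs-56 (p = 0.79683) or Gs-58 (q = 0.20317); the cluster is the binomial expansion (p + q)^5.
P(M) = 0.79683^5 = 0.321239
P(M+2) = 5 × 0.79683^4 × 0.20317^1 = 0.409536
P(M+4) = 10 × 0.79683^3 × 0.20317^2 = 0.208841
P(M+6) = 10 × 0.79683^2 × 0.20317^3 = 0.053249
P(M+8) = 5 × 0.79683^1 × 0.20317^4 = 0.006789
P(M+10) = 0.20317^5 = 0.000346
The M+2 peak is largest (0.409536); scaling to 100 gives 78.4 : 100.0 : 51.0 : 13.0 : 1.7 : 0.1.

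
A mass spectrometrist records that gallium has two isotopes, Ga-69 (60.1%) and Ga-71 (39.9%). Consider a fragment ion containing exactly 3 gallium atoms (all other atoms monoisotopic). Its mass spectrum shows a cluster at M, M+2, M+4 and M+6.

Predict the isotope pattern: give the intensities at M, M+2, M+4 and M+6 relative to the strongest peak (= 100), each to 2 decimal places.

The 3 Ga atoms are independent, so intensities follow the terms of (0.601 + 0.399)^3.
P(M) = 0.601^3 = 0.217082
P(M+2) = 3 × 0.601^2 × 0.399^1 = 0.432358
P(M+4) = 3 × 0.601^1 × 0.399^2 = 0.287039
P(M+6) = 0.399^3 = 0.063521
The M+2 peak is largest (0.432358); scaling to 100 gives 50.21 : 100.00 : 66.39 : 14.69.

50.21 : 100.00 : 66.39 : 14.69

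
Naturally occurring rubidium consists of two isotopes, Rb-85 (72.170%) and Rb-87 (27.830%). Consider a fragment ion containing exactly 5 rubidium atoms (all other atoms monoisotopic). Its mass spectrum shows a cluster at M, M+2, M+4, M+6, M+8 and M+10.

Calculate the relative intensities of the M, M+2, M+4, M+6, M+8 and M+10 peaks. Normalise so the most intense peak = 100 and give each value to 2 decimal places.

Expanding (0.72170 + 0.27830)^5:
P(M) = 0.72170^5 = 0.195787
P(M+2) = 5 × 0.72170^4 × 0.27830^1 = 0.377494
P(M+4) = 10 × 0.72170^3 × 0.27830^2 = 0.291136
P(M+6) = 10 × 0.72170^2 × 0.27830^3 = 0.112267
P(M+8) = 5 × 0.72170^1 × 0.27830^4 = 0.021646
P(M+10) = 0.27830^5 = 0.001669
The M+2 peak is largest (0.377494); scaling to 100 gives 51.86 : 100.00 : 77.12 : 29.74 : 5.73 : 0.44.

51.86 : 100.00 : 77.12 : 29.74 : 5.73 : 0.44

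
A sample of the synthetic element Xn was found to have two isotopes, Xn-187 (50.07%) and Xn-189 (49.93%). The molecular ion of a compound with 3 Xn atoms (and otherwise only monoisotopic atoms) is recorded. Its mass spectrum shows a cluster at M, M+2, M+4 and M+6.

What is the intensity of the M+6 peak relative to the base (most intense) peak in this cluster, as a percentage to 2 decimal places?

(0.5007 + 0.4993)^3 gives M 0.1255, M+2 0.3755, M+4 0.3745, M+6 0.1245; the largest is M+2.
P(M+2) = C(3,1) × 0.5007^2 × 0.4993^1 = 3 × 0.25070049 × 0.4993 = 0.375524 (base)
P(M+6) = C(3,3) × 0.5007^0 × 0.4993^3 = 1 × 1.0000 × 0.12447573 = 0.124476
Relative intensity = 0.124476 / 0.375524 × 100 = 33.15

33.15%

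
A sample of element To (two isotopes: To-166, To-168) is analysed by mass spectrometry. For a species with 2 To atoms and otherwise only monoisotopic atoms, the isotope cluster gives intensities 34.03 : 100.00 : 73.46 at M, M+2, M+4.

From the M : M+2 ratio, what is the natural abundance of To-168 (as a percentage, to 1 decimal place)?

59.5%

Write p for the To-166 fraction. I(M+2)/I(M) = [C(2,1)·p^1·(1−p)] / p^2 = 2·(1−p)/p = 100.00/34.03 = 2.9386
(1−p)/p = 2.9386/2 = 1.4693  ⇒  p = 1/(1 + 1.4693) = 0.4050
To-166: 40.5%, To-168: 59.5%.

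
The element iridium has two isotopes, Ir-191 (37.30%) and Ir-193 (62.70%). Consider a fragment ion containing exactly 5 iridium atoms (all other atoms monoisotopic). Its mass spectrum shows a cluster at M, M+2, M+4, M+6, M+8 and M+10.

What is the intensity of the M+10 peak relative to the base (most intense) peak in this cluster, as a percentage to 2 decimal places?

28.26%

(0.3730 + 0.6270)^5 gives M 0.0072, M+2 0.0607, M+4 0.2040, M+6 0.3429, M+8 0.2882, M+10 0.0969; the largest is M+6.
P(M+6) = C(5,3) × 0.3730^2 × 0.6270^3 = 10 × 0.139129 × 0.24649188 = 0.342942 (base)
P(M+10) = C(5,5) × 0.3730^0 × 0.6270^5 = 1 × 1.0000 × 0.09690311 = 0.096903
Relative intensity = 0.096903 / 0.342942 × 100 = 28.26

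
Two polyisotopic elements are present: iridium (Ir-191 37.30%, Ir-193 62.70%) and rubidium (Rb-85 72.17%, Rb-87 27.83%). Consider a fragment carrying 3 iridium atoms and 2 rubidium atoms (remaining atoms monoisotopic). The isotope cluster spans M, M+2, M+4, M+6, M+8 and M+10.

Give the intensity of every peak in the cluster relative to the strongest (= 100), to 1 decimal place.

Iridium pattern (n=3): 0.05189512 : 0.26170165 : 0.43991135 : 0.24649188
Rubidium pattern (n=2): 0.52085089 : 0.40169822 : 0.07745089
Convolve the two distributions (both contribute in 2-u steps):
  M: 0.05189512×0.52085089 = 0.027030
  M+2: 0.05189512×0.40169822 + 0.26170165×0.52085089 = 0.157154
  M+4: 0.05189512×0.07745089 + 0.26170165×0.40169822 + 0.43991135×0.52085089 = 0.338273
  M+6: 0.26170165×0.07745089 + 0.43991135×0.40169822 + 0.24649188×0.52085089 = 0.325366
  M+8: 0.43991135×0.07745089 + 0.24649188×0.40169822 = 0.133087
  M+10: 0.24649188×0.07745089 = 0.019091
Scale to base peak (0.338273) = 100: 8.0 : 46.5 : 100.0 : 96.2 : 39.3 : 5.6

8.0 : 46.5 : 100.0 : 96.2 : 39.3 : 5.6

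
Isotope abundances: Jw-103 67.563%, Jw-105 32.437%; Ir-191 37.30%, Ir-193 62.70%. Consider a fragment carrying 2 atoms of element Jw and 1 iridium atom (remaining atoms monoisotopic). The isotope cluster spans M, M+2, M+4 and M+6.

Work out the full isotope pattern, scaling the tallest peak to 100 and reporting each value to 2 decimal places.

Element Jw pattern (n=2): 0.4564759 : 0.43830821 : 0.1052159
Iridium pattern (n=1): 0.3730 : 0.6270
Convolve the two distributions (both contribute in 2-u steps):
  M: 0.4564759×0.3730 = 0.170266
  M+2: 0.4564759×0.6270 + 0.43830821×0.3730 = 0.449699
  M+4: 0.43830821×0.6270 + 0.1052159×0.3730 = 0.314065
  M+6: 0.1052159×0.6270 = 0.065970
Scale to base peak (0.449699) = 100: 37.86 : 100.00 : 69.84 : 14.67

37.86 : 100.00 : 69.84 : 14.67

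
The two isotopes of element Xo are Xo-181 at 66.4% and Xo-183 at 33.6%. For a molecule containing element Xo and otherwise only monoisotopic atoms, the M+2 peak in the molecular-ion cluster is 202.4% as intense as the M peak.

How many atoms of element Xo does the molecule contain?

4

The M+2/M ratio from n Xo atoms is n · q/p = n · 0.336/0.664.
n = 2.024 × 0.664/0.336 = 4.00 ≈ 4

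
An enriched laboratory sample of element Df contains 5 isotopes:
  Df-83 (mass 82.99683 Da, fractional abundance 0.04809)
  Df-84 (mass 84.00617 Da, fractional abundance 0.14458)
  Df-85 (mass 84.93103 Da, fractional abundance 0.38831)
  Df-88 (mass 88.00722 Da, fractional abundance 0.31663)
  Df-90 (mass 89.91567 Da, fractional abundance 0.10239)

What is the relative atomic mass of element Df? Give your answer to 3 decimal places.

86.189 Da

Ar = Σ fᵢ·mᵢ = 0.04809 × 82.99683 + 0.14458 × 84.00617 + 0.38831 × 84.93103 + 0.31663 × 88.00722 + 0.10239 × 89.91567
= 3.991318 + 12.145612 + 32.979568 + 27.865726 + 9.206465 = 86.188689 Da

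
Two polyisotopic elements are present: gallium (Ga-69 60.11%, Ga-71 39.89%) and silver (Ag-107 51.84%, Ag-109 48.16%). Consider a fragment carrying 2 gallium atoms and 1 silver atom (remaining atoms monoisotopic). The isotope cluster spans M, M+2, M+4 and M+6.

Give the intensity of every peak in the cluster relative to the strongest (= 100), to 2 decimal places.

44.32 : 100.00 : 74.17 : 18.13

Gallium pattern (n=2): 0.36132121 : 0.47955758 : 0.15912121
Silver pattern (n=1): 0.5184 : 0.4816
Convolve the two distributions (both contribute in 2-u steps):
  M: 0.36132121×0.5184 = 0.187309
  M+2: 0.36132121×0.4816 + 0.47955758×0.5184 = 0.422615
  M+4: 0.47955758×0.4816 + 0.15912121×0.5184 = 0.313443
  M+6: 0.15912121×0.4816 = 0.076633
Scale to base peak (0.422615) = 100: 44.32 : 100.00 : 74.17 : 18.13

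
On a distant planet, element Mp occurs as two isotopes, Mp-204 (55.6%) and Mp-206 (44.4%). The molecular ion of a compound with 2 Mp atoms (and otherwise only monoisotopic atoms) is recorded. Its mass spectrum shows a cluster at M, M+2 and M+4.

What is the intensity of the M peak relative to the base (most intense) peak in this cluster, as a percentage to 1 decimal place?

(0.556 + 0.444)^2 gives M 0.3091, M+2 0.4937, M+4 0.1971; the largest is M+2.
P(M+2) = C(2,1) × 0.556^1 × 0.444^1 = 2 × 0.5560 × 0.4440 = 0.493728 (base)
P(M) = C(2,0) × 0.556^2 × 0.444^0 = 1 × 0.309136 × 1.0000 = 0.309136
Relative intensity = 0.309136 / 0.493728 × 100 = 62.6

62.6%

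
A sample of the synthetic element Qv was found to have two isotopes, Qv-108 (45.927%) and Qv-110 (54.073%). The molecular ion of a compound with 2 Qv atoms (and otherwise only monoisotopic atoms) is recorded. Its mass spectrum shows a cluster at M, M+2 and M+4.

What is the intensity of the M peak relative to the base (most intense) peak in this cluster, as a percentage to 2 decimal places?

42.47%

(0.45927 + 0.54073)^2 gives M 0.2109, M+2 0.4967, M+4 0.2924; the largest is M+2.
P(M+2) = C(2,1) × 0.45927^1 × 0.54073^1 = 2 × 0.45927 × 0.54073 = 0.496682 (base)
P(M) = C(2,0) × 0.45927^2 × 0.54073^0 = 1 × 0.21092893 × 1.0000 = 0.210929
Relative intensity = 0.210929 / 0.496682 × 100 = 42.47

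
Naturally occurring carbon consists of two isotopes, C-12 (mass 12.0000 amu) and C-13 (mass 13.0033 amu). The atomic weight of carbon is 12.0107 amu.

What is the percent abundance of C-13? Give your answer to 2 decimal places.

Writing the weighted mean with unknown fraction x of C-12:
12.0000·x + 13.0033·(1 − x) = 12.0107
(12.0000 − 13.0033)·x = 12.0107 − 13.0033
x = -0.9926 / -1.0033 = 0.98934 → 98.93% C-12, 1.07% C-13.

1.07%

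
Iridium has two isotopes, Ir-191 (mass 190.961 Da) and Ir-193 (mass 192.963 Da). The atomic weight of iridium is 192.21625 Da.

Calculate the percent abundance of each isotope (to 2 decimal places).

Ir-191: 37.30%, Ir-193: 62.70%

Writing the weighted mean with unknown fraction x of Ir-191:
190.961·x + 192.963·(1 − x) = 192.21625
(190.961 − 192.963)·x = 192.21625 − 192.963
x = -0.74675 / -2.002 = 0.37300 → 37.30% Ir-191, 62.70% Ir-193.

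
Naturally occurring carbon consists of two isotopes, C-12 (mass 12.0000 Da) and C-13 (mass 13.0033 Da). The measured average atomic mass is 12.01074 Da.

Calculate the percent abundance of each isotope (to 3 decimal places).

C-12: 98.930%, C-13: 1.070%

Let x be the fractional abundance of C-12; then C-13 has abundance 1 − x.
12.0000·x + 13.0033·(1 − x) = 12.01074
(12.0000 − 13.0033)·x = 12.01074 − 13.0033
x = -0.99256 / -1.0033 = 0.98930 → 98.930% C-12, 1.070% C-13.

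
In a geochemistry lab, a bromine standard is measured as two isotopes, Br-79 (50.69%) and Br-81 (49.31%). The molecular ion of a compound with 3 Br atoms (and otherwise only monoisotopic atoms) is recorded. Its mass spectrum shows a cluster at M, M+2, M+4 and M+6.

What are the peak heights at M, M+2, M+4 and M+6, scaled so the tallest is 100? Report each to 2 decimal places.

The 3 Br atoms are independent, so intensities follow the terms of (0.5069 + 0.4931)^3.
P(M) = 0.5069^3 = 0.130247
P(M+2) = 3 × 0.5069^2 × 0.4931^1 = 0.380103
P(M+4) = 3 × 0.5069^1 × 0.4931^2 = 0.369755
P(M+6) = 0.4931^3 = 0.119896
The M+2 peak is largest (0.380103); scaling to 100 gives 34.27 : 100.00 : 97.28 : 31.54.

34.27 : 100.00 : 97.28 : 31.54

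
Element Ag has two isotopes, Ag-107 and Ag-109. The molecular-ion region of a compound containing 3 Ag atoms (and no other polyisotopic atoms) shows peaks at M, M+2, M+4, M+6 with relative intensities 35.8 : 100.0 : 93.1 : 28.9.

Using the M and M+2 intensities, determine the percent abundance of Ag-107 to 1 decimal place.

Let p = fractional abundance of Ag-107. I(M+2)/I(M) = [C(3,1)·p^2·(1−p)] / p^3 = 3·(1−p)/p = 100.0/35.8 = 2.7933
(1−p)/p = 2.7933/3 = 0.9311  ⇒  p = 1/(1 + 0.9311) = 0.5178
Ag-107: 51.8%, Ag-109: 48.2%.

51.8%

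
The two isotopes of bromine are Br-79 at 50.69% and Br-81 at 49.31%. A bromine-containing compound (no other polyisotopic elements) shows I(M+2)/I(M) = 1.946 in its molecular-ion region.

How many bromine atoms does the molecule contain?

2

With n Br atoms, P(M+2)/P(M) = C(n,1)·p^(n−1)q / p^n = n·q/p = n · 0.4931/0.5069.
n = 1.946 × 0.5069/0.4931 = 2.00 ≈ 2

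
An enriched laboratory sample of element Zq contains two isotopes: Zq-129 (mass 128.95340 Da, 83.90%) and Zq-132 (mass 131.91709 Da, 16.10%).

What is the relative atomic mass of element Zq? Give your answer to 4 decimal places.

129.4306 Da

Ar = Σ fᵢ·mᵢ = 0.8390 × 128.95340 + 0.1610 × 131.91709
= 108.191903 + 21.238651 = 129.430554 Da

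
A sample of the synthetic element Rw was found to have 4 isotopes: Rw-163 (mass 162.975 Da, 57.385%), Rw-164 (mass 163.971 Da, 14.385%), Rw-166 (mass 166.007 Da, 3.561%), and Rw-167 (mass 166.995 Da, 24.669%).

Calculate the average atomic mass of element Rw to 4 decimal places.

Ar = Σ fᵢ·mᵢ = 0.57385 × 162.975 + 0.14385 × 163.971 + 0.03561 × 166.007 + 0.24669 × 166.995
= 93.52320 + 23.58723 + 5.91151 + 41.19600 = 164.21794 Da

164.2179 Da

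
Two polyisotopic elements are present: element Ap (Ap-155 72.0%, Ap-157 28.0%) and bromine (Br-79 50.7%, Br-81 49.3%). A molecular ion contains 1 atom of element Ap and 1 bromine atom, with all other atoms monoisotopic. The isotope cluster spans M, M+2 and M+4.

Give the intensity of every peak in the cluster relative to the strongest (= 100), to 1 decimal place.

73.5 : 100.0 : 27.8

Element Ap pattern (n=1): 0.7200 : 0.2800
Bromine pattern (n=1): 0.5070 : 0.4930
Convolve the two distributions (both contribute in 2-u steps):
  M: 0.7200×0.5070 = 0.365040
  M+2: 0.7200×0.4930 + 0.2800×0.5070 = 0.496920
  M+4: 0.2800×0.4930 = 0.138040
Scale to base peak (0.496920) = 100: 73.5 : 100.0 : 27.8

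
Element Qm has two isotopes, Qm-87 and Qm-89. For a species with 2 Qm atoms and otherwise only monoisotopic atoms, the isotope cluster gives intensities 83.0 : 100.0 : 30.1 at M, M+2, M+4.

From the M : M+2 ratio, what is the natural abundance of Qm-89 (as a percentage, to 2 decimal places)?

37.59%

If p is the fraction of Qm that is Qm-87, then I(M+2)/I(M) = [C(2,1)·p^1·(1−p)] / p^2 = 2·(1−p)/p = 100.0/83.0 = 1.2048
(1−p)/p = 1.2048/2 = 0.6024  ⇒  p = 1/(1 + 0.6024) = 0.6241
Qm-87: 62.41%, Qm-89: 37.59%.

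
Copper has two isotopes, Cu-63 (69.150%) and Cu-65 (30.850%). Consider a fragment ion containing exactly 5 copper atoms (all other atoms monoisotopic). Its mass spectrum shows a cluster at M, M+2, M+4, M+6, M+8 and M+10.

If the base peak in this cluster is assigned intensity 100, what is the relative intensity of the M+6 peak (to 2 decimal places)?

Binomial terms of (0.69150 + 0.30850)^5: M 0.1581, M+2 0.3527, M+4 0.3147, M+6 0.1404, M+8 0.0313, M+10 0.0028 → M+2 is the base peak.
P(M+2) = C(5,1) × 0.69150^4 × 0.30850^1 = 5 × 0.2286487 × 0.3085 = 0.352691 (base)
P(M+6) = C(5,3) × 0.69150^2 × 0.30850^3 = 10 × 0.47817225 × 0.02936064 = 0.140394
Relative intensity = 0.140394 / 0.352691 × 100 = 39.81

39.81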